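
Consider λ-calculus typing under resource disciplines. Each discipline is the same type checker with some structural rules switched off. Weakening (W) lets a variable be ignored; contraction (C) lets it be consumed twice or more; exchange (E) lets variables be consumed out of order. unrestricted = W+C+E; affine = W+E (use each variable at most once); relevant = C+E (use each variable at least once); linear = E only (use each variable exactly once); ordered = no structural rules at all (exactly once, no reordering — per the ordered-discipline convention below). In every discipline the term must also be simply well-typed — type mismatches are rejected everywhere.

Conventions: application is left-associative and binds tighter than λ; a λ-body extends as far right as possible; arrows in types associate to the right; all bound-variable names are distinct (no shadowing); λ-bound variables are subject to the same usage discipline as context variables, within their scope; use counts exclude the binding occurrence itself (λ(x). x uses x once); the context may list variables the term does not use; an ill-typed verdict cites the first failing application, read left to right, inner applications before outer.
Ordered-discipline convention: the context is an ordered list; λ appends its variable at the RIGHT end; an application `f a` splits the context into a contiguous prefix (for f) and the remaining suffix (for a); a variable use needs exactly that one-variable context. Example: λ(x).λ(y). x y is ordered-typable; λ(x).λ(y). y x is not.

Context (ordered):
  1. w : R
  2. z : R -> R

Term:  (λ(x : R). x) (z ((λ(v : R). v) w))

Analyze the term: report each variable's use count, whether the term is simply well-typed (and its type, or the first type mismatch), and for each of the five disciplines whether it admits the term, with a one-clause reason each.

usage: w: 1; z: 1; x (λ-bound): 1; v (λ-bound): 1
uses in reading order: x, z, v, w
typing: ✓ — R
ordered ✗ (needs exchange: uses follow x, z, v, w)
linear ✓ (single use per variable (w, z, x, v))
affine ✓ (at most one use each (w, z, x, v))
relevant ✓ (none of w, z, x, v goes unused)
unrestricted ✓ (well-typed at R; no restrictions here)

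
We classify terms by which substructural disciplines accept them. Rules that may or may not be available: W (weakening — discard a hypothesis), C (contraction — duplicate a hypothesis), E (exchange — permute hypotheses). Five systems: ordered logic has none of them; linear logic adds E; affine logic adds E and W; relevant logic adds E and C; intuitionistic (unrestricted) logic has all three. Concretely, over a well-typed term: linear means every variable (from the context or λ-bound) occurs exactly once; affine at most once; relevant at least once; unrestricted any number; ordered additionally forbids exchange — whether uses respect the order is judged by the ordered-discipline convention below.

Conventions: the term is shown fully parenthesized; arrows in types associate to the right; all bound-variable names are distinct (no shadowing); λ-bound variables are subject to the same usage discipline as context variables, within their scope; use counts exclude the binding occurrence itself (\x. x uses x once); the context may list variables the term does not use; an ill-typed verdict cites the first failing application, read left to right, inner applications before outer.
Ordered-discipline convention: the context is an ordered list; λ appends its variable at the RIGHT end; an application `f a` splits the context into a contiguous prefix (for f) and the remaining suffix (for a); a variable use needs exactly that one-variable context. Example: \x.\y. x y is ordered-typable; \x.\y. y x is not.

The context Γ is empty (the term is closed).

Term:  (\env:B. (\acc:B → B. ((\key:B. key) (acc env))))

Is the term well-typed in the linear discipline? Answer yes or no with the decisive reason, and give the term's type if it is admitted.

yes — each of env, acc, key used exactly once; term : B → (B → B) → B
variable uses: env [bound]: 1, acc [bound]: 1, key [bound]: 1
order of uses: key, acc, env
typing: well-typed at B → (B → B) → B
summary: ordered ✗, linear ✓, affine ✓, relevant ✓, unrestricted ✓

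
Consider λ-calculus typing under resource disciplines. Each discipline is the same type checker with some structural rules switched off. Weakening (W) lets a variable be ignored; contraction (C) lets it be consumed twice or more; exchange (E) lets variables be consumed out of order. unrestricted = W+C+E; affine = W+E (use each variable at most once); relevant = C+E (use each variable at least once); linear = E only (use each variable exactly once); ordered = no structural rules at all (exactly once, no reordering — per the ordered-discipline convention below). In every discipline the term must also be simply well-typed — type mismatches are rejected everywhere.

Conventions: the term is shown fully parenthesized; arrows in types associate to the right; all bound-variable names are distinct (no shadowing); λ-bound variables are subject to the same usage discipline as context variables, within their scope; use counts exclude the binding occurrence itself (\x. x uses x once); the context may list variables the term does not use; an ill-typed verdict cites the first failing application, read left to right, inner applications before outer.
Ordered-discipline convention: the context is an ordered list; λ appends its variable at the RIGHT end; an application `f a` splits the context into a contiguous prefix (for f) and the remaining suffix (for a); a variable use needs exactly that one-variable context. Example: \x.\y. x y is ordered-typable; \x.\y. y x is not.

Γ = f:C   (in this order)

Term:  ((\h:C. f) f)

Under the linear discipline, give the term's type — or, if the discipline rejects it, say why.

not well-typed under linear — repeated use of f ×2; needs weakening: h unused
usage: f: 2×, h [bound]: 0×
use order (left to right): f, f
typing: well-typed — term : C
summary: ordered ✗ · linear ✗ · affine ✗ · relevant ✗ · unrestricted ✓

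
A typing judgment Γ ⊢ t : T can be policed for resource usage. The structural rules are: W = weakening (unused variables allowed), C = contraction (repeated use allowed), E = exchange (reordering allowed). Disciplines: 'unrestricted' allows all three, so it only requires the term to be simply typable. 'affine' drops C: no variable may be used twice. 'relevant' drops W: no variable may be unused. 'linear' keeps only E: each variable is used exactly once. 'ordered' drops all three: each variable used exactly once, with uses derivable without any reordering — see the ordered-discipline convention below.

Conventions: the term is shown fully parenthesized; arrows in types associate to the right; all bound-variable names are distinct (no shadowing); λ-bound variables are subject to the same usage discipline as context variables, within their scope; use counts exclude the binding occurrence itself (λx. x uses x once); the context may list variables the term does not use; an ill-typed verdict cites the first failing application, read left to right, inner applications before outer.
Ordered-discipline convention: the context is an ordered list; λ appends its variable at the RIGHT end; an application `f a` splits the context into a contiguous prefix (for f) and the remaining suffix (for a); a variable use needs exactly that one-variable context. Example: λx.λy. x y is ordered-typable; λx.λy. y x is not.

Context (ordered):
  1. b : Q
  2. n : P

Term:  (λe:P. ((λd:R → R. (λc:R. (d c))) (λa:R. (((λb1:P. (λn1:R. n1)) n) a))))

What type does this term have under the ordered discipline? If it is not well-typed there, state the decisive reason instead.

not well-typed under ordered — b, e, b1 left unused
use counts: b ×0; n ×1; e (λ-bound) ×0; d (λ-bound) ×1; c (λ-bound) ×1; a (λ-bound) ×1; b1 (λ-bound) ×0; n1 (λ-bound) ×1
uses in reading order: d, c, n1, n, a
typing: the term checks, with type P → R → R
summary: ordered ✗ · linear ✗ · affine ✓ · relevant ✗ · unrestricted ✓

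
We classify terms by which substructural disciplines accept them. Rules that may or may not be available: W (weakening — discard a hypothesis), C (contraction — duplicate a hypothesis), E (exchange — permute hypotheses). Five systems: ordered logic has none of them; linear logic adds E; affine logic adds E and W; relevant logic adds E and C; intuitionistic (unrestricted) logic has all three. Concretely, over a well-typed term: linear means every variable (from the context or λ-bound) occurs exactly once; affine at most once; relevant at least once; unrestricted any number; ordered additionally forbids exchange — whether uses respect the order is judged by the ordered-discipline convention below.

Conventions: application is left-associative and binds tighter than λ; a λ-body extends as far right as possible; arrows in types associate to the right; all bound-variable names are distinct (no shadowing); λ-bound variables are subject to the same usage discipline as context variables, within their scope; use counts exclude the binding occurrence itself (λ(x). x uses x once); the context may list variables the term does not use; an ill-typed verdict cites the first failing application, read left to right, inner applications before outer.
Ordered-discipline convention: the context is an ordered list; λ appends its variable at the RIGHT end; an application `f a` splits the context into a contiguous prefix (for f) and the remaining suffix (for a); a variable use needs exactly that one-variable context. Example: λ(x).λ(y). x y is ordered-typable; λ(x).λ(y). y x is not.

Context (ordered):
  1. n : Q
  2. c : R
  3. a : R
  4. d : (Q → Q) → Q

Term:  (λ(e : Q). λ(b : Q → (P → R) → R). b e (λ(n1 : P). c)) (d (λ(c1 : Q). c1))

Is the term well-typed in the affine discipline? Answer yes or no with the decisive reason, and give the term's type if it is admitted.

yes — n, c, a, d, e, b, n1, c1: no repeats, contraction unneeded; term : (Q → (P → R) → R) → R
usage: n ×0; c ×1; a ×0; d ×1; e (λ-bound) ×1; b (λ-bound) ×1; n1 (λ-bound) ×0; c1 (λ-bound) ×1
uses in reading order: b, e, c, d, c1
typing: well-typed — term : (Q → (P → R) → R) → R
summary: ordered ✗ | linear ✗ | affine ✓ | relevant ✗ | unrestricted ✓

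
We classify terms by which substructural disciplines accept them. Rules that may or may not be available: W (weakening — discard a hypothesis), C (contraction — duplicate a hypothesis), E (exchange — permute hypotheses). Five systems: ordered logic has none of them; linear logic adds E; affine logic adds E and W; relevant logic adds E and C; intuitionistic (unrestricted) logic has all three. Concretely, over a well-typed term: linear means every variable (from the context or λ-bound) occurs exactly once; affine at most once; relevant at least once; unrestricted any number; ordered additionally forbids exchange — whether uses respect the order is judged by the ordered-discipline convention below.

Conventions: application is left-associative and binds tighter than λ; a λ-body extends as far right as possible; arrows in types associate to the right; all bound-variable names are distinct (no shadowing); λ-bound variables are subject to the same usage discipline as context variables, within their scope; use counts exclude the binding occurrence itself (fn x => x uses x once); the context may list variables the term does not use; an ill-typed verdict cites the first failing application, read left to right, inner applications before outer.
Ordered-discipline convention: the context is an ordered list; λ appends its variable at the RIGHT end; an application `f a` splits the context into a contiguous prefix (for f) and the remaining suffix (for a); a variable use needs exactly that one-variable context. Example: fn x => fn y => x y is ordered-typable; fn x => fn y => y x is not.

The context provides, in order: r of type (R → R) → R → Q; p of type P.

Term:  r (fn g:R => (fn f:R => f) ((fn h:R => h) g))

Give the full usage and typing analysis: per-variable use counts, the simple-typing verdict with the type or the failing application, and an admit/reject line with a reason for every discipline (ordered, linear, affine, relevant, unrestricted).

counts: r ×1; p ×0; g (bound) ×1; f (bound) ×1; h (bound) ×1
left-to-right use order: r, f, h, g
typing: ✓ — R → Q
ordered: ✗, unused: p — weakening required
linear: ✗, unused: p — weakening required
affine: ✓, none of r, p, g, f, h used more than once
relevant: ✗, unused: p — weakening required
unrestricted: ✓, simply typable at R → Q; W, C, E all held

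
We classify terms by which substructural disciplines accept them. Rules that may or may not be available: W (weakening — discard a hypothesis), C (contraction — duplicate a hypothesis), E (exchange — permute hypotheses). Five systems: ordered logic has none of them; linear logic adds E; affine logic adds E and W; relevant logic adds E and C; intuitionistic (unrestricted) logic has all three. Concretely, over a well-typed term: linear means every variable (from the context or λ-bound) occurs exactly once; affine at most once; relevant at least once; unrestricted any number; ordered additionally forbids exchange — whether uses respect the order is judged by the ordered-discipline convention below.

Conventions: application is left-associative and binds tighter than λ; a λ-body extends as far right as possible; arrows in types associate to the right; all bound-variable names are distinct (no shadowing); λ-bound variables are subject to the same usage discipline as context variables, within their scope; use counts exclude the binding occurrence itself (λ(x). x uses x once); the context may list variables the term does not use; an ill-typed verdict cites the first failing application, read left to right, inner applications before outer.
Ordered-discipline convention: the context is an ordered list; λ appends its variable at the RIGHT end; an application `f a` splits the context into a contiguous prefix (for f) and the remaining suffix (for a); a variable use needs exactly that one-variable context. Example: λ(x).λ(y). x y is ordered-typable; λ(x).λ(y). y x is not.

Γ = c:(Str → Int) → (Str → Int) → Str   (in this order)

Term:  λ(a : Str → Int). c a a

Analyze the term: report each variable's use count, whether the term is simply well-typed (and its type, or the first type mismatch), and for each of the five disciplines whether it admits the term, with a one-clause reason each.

usage: c=1; a [bound]=2
use order (left to right): c, a, a
typing: well-typed — term : (Str → Int) → Str
ordered: ✗ — uses contraction: a ×2
linear: ✗ — uses contraction: a ×2
affine: ✗ — uses contraction: a ×2
relevant: ✓ — c, a: all used, weakening unneeded
unrestricted: ✓ — typability at (Str → Int) → Str is all that's needed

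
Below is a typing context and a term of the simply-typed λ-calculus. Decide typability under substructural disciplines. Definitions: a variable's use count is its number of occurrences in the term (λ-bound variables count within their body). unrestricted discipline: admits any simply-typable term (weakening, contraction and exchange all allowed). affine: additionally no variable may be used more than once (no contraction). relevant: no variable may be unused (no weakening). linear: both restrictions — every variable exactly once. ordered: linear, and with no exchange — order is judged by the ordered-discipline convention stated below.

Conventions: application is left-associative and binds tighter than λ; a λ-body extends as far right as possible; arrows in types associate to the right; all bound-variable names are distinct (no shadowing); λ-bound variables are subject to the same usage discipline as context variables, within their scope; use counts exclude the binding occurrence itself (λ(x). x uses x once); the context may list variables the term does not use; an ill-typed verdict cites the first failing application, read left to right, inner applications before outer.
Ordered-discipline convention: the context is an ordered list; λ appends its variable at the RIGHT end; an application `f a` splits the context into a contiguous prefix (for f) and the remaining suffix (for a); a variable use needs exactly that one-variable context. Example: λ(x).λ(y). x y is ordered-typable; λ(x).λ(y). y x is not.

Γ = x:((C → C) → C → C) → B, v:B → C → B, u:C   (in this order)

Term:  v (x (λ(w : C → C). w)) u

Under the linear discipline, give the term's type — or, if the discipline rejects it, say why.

term : B
usage: x=1, v=1, u=1, w (bound)=1
order of uses: v, x, w, u
typing: the term checks, with type B
per-discipline verdicts: ordered ✗; linear ✓; affine ✓; relevant ✓; unrestricted ✓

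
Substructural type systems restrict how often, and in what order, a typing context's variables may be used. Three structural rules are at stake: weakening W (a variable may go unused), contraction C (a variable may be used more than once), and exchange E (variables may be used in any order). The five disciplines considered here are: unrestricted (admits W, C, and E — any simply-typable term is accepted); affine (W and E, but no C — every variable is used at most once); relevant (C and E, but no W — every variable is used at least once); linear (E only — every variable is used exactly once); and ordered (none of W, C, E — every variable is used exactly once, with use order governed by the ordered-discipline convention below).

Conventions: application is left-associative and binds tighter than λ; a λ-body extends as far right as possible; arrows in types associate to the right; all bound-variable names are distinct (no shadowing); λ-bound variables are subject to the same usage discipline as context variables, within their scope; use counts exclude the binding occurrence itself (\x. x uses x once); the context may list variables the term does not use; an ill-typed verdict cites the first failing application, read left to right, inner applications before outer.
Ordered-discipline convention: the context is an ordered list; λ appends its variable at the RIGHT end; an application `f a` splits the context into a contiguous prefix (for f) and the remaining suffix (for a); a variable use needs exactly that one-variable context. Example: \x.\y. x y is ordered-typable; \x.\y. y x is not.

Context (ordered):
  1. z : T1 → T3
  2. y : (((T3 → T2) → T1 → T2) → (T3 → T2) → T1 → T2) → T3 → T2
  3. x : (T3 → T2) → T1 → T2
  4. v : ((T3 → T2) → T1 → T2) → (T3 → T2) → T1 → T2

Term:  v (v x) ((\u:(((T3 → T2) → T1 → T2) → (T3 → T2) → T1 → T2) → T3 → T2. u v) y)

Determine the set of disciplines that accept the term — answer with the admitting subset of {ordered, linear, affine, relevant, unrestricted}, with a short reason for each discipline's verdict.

admitted by: unrestricted
use counts: z=0; y=1; x=1; v=3; u (λ-bound)=1
use order (left to right): v, v, x, u, v, y
typing: well-typed at T1 → T2
ordered: ✗, uses contraction: v ×3; needs weakening: z unused
linear: ✗, uses contraction: v ×3; needs weakening: z unused
affine: ✗, uses contraction: v ×3
relevant: ✗, needs weakening: z unused
unrestricted: ✓, simply typable at T1 → T2; W, C, E all held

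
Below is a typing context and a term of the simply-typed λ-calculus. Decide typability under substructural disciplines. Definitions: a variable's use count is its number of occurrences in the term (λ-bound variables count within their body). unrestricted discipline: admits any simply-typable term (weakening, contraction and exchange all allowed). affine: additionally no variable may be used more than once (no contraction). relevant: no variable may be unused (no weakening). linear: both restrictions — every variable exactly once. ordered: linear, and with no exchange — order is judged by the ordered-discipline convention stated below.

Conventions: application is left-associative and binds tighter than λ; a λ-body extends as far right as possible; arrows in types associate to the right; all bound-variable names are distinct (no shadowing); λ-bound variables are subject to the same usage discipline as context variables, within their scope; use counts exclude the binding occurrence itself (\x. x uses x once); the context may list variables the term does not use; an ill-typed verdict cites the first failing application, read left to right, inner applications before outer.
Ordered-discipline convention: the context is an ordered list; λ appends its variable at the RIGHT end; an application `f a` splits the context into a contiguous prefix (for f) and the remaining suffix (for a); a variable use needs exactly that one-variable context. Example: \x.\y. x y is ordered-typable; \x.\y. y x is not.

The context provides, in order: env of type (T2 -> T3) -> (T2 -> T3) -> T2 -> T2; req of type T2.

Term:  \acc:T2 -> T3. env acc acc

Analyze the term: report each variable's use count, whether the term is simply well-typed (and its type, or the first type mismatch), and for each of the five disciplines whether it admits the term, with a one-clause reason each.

counts: env: 1; req: 0; acc (λ-bound): 2
use order (left to right): env, acc, acc
typing: ✓ — (T2 -> T3) -> T2 -> T2
ordered: ✗ — repeated use of acc ×2; req left unused
linear: ✗ — repeated use of acc ×2; req left unused
affine: ✗ — repeated use of acc ×2
relevant: ✗ — req left unused
unrestricted: ✓ — well-typed at (T2 -> T3) -> T2 -> T2; no restrictions here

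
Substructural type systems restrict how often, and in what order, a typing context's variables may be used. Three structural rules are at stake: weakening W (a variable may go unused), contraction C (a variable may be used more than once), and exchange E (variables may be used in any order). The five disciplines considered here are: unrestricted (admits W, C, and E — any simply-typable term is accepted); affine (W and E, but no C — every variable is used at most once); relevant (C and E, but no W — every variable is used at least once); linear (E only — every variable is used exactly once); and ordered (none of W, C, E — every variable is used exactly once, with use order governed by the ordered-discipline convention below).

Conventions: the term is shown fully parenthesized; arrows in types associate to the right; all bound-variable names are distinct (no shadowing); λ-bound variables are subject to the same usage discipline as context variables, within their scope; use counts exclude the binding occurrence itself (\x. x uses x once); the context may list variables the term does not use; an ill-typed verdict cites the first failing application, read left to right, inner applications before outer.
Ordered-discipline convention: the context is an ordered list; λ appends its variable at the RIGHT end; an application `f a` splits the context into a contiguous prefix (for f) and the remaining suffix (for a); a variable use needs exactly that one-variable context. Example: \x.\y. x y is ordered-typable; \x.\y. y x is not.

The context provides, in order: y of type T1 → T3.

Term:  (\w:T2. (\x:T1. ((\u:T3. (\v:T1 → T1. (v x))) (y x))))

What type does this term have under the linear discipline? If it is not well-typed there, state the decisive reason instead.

not well-typed under linear — x ×2 used more than once (contraction); needs weakening: w, u unused
use counts: y: 1, w (bound): 0, x (bound): 2, u (bound): 0, v (bound): 1
left-to-right use order: v, x, y, x
typing: the term checks, with type T2 → T1 → (T1 → T1) → T1
summary: ordered ✗ | linear ✗ | affine ✗ | relevant ✗ | unrestricted ✓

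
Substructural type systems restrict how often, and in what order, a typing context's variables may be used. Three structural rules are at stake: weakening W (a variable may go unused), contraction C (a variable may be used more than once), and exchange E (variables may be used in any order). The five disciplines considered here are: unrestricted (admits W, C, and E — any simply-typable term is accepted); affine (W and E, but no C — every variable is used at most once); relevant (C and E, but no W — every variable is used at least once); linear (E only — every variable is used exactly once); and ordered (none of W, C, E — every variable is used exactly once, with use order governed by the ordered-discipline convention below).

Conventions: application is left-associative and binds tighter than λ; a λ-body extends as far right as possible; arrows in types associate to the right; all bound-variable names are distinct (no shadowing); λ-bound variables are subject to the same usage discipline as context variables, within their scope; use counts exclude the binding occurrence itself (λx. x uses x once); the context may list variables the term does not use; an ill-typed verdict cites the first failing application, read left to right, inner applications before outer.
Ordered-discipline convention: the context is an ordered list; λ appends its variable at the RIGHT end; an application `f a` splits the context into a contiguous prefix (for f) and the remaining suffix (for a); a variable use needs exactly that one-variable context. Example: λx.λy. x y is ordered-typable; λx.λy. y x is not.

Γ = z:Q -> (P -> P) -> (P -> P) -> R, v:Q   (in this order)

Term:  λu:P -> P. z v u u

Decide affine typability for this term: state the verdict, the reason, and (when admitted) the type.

no — uses contraction: u ×2
usage: z: 1, v: 1, u (bound): 2
uses in reading order: z, v, u, u
typing: ✓ — (P -> P) -> R
all disciplines: ordered ✗, linear ✗, affine ✗, relevant ✓, unrestricted ✓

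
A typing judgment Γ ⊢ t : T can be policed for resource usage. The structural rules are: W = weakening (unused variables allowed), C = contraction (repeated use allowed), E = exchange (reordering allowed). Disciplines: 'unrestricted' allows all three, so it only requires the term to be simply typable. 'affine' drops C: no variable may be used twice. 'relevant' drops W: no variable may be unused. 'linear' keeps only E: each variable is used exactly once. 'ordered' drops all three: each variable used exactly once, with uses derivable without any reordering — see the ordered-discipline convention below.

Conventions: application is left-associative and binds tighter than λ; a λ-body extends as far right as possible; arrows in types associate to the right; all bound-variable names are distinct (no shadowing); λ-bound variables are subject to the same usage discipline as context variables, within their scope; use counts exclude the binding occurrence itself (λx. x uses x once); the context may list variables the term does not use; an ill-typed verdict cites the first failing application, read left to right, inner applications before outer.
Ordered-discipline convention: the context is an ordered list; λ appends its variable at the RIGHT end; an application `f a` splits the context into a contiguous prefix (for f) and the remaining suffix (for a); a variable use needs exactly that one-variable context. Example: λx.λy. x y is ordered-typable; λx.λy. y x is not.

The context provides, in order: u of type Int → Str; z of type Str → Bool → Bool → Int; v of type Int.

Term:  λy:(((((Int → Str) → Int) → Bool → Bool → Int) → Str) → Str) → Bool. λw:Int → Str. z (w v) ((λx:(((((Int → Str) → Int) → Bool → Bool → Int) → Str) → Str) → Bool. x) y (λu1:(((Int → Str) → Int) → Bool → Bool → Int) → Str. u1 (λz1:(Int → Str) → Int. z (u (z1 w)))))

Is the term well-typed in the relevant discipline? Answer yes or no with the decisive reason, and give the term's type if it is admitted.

yes — at least one use each (u, z, v, y, w, x, u1, z1); term : ((((((Int → Str) → Int) → Bool → Bool → Int) → Str) → Str) → Bool) → (Int → Str) → Bool → Int
usage: u: 1; z: 2; v: 1; y (bound): 1; w (bound): 2; x (bound): 1; u1 (bound): 1; z1 (bound): 1
uses in reading order: z, w, v, x, y, u1, z, u, z1, w
typing: well-typed — term : ((((((Int → Str) → Int) → Bool → Bool → Int) → Str) → Str) → Bool) → (Int → Str) → Bool → Int
all disciplines: ordered ✗, linear ✗, affine ✗, relevant ✓, unrestricted ✓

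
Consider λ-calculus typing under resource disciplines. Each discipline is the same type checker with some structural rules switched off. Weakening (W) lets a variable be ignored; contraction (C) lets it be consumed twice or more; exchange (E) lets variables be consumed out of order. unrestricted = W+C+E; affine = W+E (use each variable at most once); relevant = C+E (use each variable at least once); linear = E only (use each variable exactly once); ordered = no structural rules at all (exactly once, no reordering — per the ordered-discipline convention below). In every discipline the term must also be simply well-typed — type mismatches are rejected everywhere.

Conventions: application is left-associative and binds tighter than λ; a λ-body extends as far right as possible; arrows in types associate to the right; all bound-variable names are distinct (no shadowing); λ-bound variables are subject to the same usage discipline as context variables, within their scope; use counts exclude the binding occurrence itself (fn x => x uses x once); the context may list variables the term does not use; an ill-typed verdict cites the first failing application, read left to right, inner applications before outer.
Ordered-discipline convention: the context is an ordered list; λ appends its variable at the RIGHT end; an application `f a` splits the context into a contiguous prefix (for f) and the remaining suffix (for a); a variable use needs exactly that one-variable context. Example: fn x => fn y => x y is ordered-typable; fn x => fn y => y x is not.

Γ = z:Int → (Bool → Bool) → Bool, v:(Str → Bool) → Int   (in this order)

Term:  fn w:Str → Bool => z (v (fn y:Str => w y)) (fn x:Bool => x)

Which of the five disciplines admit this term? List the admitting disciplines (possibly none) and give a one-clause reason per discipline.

admitted by: ordered, linear, affine, relevant, unrestricted
use counts: z: 1×, v: 1×, w (λ-bound): 1×, y (λ-bound): 1×, x (λ-bound): 1×
use order (left to right): z, v, w, y, x
typing: well-typed — term : (Str → Bool) → Bool
ordered: ✓, single-use (z, v, w, y, x), ordered derivation ok
linear: ✓, exactly-once usage across z, v, w, y, x
affine: ✓, at most one use each (z, v, w, y, x)
relevant: ✓, none of z, v, w, y, x goes unused
unrestricted: ✓, typability at (Str → Bool) → Bool is all that's needed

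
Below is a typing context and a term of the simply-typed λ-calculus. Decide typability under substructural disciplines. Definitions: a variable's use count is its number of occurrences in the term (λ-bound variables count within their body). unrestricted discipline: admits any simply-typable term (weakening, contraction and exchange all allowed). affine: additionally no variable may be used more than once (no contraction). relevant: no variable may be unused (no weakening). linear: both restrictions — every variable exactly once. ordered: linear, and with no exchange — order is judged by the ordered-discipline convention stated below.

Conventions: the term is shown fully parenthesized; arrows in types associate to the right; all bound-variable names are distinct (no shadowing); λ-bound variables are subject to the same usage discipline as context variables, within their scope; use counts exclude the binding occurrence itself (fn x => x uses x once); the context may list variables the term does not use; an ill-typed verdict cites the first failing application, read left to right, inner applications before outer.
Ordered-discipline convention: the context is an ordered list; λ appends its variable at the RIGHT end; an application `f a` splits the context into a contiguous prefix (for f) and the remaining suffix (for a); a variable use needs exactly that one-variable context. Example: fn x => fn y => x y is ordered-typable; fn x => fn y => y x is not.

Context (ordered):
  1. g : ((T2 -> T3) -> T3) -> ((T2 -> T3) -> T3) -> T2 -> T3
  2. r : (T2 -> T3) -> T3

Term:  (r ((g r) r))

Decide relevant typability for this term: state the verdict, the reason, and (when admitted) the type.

yes — at least one use each (g, r); term : T3
use counts: g ×1, r ×3
order of uses: r, g, r, r
typing: well-typed at T3
summary: ordered ✗ | linear ✗ | affine ✗ | relevant ✓ | unrestricted ✓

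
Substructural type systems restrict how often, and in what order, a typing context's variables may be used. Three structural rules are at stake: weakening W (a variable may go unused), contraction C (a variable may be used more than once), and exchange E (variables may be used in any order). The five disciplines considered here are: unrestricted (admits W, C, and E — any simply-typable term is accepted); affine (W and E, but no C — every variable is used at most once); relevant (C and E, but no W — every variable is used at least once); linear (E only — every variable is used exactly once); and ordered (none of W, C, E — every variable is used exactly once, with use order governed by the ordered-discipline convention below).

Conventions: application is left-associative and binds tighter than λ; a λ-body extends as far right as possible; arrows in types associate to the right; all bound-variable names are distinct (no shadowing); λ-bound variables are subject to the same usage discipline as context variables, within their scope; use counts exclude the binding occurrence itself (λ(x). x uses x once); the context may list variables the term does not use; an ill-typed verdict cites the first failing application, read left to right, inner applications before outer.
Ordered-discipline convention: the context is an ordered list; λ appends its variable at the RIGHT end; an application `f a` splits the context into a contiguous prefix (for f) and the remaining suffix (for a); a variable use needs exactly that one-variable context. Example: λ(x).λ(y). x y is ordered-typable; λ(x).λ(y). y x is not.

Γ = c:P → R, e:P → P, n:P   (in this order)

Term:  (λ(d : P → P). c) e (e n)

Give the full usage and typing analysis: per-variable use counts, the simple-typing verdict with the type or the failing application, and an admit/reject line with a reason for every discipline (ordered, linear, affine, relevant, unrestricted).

usage: c ×1, e ×2, n ×1, d [bound] ×0
order of uses: c, e, e, n
typing: the term checks, with type R
ordered: ✗, e ×2 used more than once (contraction); needs weakening: d unused
linear: ✗, e ×2 used more than once (contraction); needs weakening: d unused
affine: ✗, e ×2 used more than once (contraction)
relevant: ✗, needs weakening: d unused
unrestricted: ✓, well-typed at R; no restrictions here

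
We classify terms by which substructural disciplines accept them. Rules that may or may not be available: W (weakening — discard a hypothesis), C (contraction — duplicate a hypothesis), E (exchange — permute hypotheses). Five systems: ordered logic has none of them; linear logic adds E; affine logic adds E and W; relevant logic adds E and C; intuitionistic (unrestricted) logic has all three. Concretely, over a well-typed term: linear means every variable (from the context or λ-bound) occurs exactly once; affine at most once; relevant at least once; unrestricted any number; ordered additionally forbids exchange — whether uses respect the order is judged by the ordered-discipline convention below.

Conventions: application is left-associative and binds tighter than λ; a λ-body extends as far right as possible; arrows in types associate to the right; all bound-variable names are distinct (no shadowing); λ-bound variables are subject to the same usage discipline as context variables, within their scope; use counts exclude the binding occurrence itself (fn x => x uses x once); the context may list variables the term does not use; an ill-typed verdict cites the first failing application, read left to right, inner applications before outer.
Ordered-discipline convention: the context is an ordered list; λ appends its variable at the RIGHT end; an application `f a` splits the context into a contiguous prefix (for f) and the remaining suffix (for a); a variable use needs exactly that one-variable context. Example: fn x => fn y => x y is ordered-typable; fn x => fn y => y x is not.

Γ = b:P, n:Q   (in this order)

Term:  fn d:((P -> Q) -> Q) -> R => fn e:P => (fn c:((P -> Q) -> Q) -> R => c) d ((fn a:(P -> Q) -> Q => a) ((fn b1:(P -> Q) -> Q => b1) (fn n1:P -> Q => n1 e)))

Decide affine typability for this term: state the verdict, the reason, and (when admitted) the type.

yes — b, n, d, e, c, a, b1, n1: no repeats, contraction unneeded; term : (((P -> Q) -> Q) -> R) -> P -> R
use counts: b ×0, n ×0, d (bound) ×1, e (bound) ×1, c (bound) ×1, a (bound) ×1, b1 (bound) ×1, n1 (bound) ×1
uses in reading order: c, d, a, b1, n1, e
typing: well-typed at (((P -> Q) -> Q) -> R) -> P -> R
summary: ordered ✗ · linear ✗ · affine ✓ · relevant ✗ · unrestricted ✓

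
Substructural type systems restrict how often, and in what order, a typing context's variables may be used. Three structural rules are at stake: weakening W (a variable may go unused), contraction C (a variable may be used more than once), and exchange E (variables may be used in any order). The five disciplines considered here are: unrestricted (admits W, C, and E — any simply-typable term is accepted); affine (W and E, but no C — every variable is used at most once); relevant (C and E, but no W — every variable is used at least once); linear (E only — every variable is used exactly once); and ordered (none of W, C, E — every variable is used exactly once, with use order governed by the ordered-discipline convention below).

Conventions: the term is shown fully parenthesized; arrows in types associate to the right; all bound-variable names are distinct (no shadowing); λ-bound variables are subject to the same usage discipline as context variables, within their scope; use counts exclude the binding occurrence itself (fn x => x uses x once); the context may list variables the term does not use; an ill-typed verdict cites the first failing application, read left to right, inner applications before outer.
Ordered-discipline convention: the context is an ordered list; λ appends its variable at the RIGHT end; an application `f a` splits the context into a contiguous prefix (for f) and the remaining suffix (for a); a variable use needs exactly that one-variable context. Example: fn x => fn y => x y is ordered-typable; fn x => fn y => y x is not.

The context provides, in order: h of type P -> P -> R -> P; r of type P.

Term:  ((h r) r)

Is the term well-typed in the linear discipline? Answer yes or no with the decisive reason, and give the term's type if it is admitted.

no — repeated use of r ×2
variable uses: h: 1×, r: 2×
order of uses: h, r, r
typing: ✓ — R -> P
summary: ordered ✗ | linear ✗ | affine ✗ | relevant ✓ | unrestricted ✓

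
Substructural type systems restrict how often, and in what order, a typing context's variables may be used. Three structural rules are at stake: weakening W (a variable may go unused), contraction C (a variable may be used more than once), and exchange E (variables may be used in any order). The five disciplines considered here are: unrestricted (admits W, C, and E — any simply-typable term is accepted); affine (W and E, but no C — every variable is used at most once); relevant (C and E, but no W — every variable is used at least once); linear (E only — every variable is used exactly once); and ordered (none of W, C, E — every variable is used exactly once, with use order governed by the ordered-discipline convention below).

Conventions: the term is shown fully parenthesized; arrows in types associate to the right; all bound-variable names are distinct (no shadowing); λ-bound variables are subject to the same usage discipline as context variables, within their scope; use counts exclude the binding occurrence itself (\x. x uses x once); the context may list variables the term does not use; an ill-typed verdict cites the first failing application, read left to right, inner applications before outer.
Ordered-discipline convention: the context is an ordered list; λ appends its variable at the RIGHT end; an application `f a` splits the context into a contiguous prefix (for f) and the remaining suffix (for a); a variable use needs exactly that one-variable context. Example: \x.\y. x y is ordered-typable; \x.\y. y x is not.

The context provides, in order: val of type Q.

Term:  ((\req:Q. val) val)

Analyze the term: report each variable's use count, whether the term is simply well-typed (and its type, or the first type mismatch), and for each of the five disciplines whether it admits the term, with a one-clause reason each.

usage: val: 2; req (λ-bound): 0
use order (left to right): val, val
typing: well-typed at Q
ordered: ✗, needs contraction — val ×2; needs weakening: req unused
linear: ✗, needs contraction — val ×2; needs weakening: req unused
affine: ✗, needs contraction — val ×2
relevant: ✗, needs weakening: req unused
unrestricted: ✓, well-typed at Q; no restrictions here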